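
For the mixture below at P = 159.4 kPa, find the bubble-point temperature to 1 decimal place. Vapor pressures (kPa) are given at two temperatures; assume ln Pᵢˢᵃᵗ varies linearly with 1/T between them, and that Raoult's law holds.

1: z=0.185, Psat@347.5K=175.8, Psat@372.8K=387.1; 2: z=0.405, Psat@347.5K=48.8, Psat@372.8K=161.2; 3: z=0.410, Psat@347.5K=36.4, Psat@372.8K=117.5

T = 368.9 K

Bubble-point temperature: ΣzᵢPᵢˢᵃᵗ(T) = P. Interpolate ln Pᵢˢᵃᵗ = aᵢ + bᵢ/T.
  T = 347.5 K: ΣzᵢPᵢˢᵃᵗ = 67.21 kPa
  T = 372.8 K: ΣzᵢPᵢˢᵃᵗ = 185.07 kPa
  T = 360.1 K: ΣzᵢPᵢˢᵃᵗ = 112.76 kPa
  T = 366.5 K: ΣzᵢPᵢˢᵃᵗ = 145.21 kPa
  T = 369.6 K: ΣzᵢPᵢˢᵃᵗ = 163.74 kPa
  T = 368.1 K: ΣzᵢPᵢˢᵃᵗ = 154.52 kPa
Interpolating between 368.1 K and 369.6 K gives T ≈ 368.9 K.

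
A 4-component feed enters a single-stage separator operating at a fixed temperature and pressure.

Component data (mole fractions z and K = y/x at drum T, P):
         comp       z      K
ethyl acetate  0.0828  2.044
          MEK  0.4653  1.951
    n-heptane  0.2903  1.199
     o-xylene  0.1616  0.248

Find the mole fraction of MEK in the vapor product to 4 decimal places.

y_MEK = 0.5011

Material balance + equilibrium reduce to Σ zᵢ(Kᵢ−1)/(1+β(Kᵢ−1)) = 0.
g(0) = ΣzᵢKᵢ − 1 = 0.4652 and g(1) = 1 − Σzᵢ/Kᵢ = -0.1727, so a root lies in (0, 1).
Iterate (Newton) starting at β = 0.5:
  β = 0.5000: g = 0.21449, g' = -0.4765 → β = 0.9502
  β = 0.9502: g = -0.10126, g' = -1.2684 → β = 0.8703
  β = 0.8703: g = -0.01508, g' = -0.9246 → β = 0.8540
  β = 0.8540: g = -0.00041, g' = -0.8757 → β = 0.8536
Converged at β = 0.8536.
Compositions from xᵢ = zᵢ/(1+β(Kᵢ−1)), yᵢ = Kᵢxᵢ:
  ethyl acetate: x = 0.0438, y = 0.0895
  MEK: x = 0.2568, y = 0.5011
  n-heptane: x = 0.2481, y = 0.2975
  o-xylene: x = 0.4512, y = 0.1119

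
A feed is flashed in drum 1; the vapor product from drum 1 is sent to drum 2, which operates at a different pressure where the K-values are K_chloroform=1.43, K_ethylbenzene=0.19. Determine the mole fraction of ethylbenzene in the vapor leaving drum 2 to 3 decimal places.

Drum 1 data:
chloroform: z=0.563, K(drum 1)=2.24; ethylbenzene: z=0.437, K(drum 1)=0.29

y_ethylbenzene (drum 2) = 0.066

Drum 1:
Let ψ₁ = V/F and solve Σ zᵢ(Kᵢ−1)/(1+ψ₁(Kᵢ−1)) = 0.
g(0) = ΣzᵢKᵢ − 1 = 0.388 and g(1) = 1 − Σzᵢ/Kᵢ = -0.758, so a root lies in (0, 1).
Binary case is linear: z₁(K₁−1)(1+ψ₁(K₂−1)) + z₂(K₂−1)(1+ψ₁(K₁−1)) = 0
⇒ ψ₁ = [z₁(K₁−1)+z₂(K₂−1)] / [−(K₁−1)(K₂−1)] = 0.3879/0.8804 = 0.441
Drum-1 compositions:
  chloroform: x = 0.364, y = 0.816
  ethylbenzene: x = 0.636, y = 0.184
Drum-2 feed = drum-1 vapor: z₂ = (0.8156, 0.1844).
Drum 2:
Rachford–Rice: g(ψ₂) = Σ zᵢ(Kᵢ−1)/(1+ψ₂(Kᵢ−1)) = 0.
Check two-phase: ΣzᵢKᵢ = 1.201 > 1 and Σzᵢ/Kᵢ = 1.541 > 1, so g(0) = 0.201 > 0 and g(1) = -0.541 < 0.
Iterate (Newton) starting at ψ₂ = 0.5:
  ψ₂ = 0.500: g = 0.0376, g' = -0.444 → ψ₂ = 0.585
  ψ₂ = 0.585: g = -0.0035, g' = -0.533 → ψ₂ = 0.578
Converged at ψ₂ = 0.578.
  chloroform: x = 0.653, y = 0.934
  ethylbenzene: x = 0.347, y = 0.066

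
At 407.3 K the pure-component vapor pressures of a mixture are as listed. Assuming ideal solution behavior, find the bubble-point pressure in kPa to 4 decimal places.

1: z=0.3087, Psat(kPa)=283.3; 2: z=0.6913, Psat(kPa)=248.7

Pbub = 259.3810 kPa

At the bubble point ψ → 0, so ΣzᵢKᵢ = 1 with Kᵢ = Pᵢˢᵃᵗ/P ⇒ P = ΣzᵢPᵢˢᵃᵗ.
P = 0.3087·283.3 + 0.6913·248.7 = 259.3810 kPa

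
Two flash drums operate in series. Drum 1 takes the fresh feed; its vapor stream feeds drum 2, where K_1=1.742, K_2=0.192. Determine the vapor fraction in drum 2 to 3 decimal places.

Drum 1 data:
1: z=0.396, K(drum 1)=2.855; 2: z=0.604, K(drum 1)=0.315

V/F (drum 2) = 0.643

Drum 1:
Material balance + equilibrium reduce to Σ zᵢ(Kᵢ−1)/(1+ψ₁(Kᵢ−1)) = 0.
Check two-phase: ΣzᵢKᵢ = 1.321 > 1 and Σzᵢ/Kᵢ = 2.056 > 1, so g(0) = 0.321 > 0 and g(1) = -1.056 < 0.
Newton iteration, ψ₁⁰ = 0.5:
  ψ₁ = 0.500: g = -0.2482, g' = -1.022 → ψ₁ = 0.257
  ψ₁ = 0.257: g = -0.0050, g' = -1.042 → ψ₁ = 0.252
Converged at ψ₁ = 0.252.
Drum-1 compositions:
  1: x = 0.270, y = 0.770
  2: x = 0.730, y = 0.230
Drum-2 feed = drum-1 vapor: z₂ = (0.7700, 0.2300).
Drum 2:
Let ψ₂ = V/F and solve Σ zᵢ(Kᵢ−1)/(1+ψ₂(Kᵢ−1)) = 0.
Check two-phase: ΣzᵢKᵢ = 1.385 > 1 and Σzᵢ/Kᵢ = 1.640 > 1, so g(0) = 0.385 > 0 and g(1) = -0.640 < 0.
Binary case is linear: z₁(K₁−1)(1+ψ₂(K₂−1)) + z₂(K₂−1)(1+ψ₂(K₁−1)) = 0
⇒ ψ₂ = [z₁(K₁−1)+z₂(K₂−1)] / [−(K₁−1)(K₂−1)] = 0.3854/0.5995 = 0.643
  1: x = 0.521, y = 0.908
  2: x = 0.479, y = 0.092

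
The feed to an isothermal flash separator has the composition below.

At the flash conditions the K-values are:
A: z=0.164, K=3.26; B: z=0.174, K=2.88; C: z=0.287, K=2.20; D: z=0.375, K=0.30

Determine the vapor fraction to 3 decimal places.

Material balance + equilibrium reduce to Σ zᵢ(Kᵢ−1)/(1+ψ(Kᵢ−1)) = 0.
Check two-phase: ΣzᵢKᵢ = 1.780 > 1 and Σzᵢ/Kᵢ = 1.491 > 1, so g(0) = 0.780 > 0 and g(1) = -0.491 < 0.
Newton iteration, ψ⁰ = 0.5:
  ψ = 0.500: g = 0.1540, g' = -0.944 → ψ = 0.663
  ψ = 0.663: g = -0.0042, g' = -1.024 → ψ = 0.659
Converged at ψ = 0.659.

ψ = 0.659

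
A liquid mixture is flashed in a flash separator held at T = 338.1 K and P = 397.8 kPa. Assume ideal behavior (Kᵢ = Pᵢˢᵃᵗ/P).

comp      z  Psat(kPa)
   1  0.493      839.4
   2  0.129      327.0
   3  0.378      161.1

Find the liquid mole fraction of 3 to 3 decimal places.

Raoult's law: Kᵢ = Pᵢˢᵃᵗ/P = Pᵢˢᵃᵗ/397.8.
  K_1 = 839.4/397.8 = 2.11011, K_2 = 327.0/397.8 = 0.82202, K_3 = 161.1/397.8 = 0.40498
Iterate (Newton) starting at ψ = 0.5:
  ψ = 0.500: g = 0.0066, g' = -0.527 → ψ = 0.512
Converged at ψ = 0.512.
Compositions from xᵢ = zᵢ/(1+ψ(Kᵢ−1)), yᵢ = Kᵢxᵢ:
  1: x = 0.314, y = 0.663
  2: x = 0.142, y = 0.117
  3: x = 0.544, y = 0.220

x_3 = 0.544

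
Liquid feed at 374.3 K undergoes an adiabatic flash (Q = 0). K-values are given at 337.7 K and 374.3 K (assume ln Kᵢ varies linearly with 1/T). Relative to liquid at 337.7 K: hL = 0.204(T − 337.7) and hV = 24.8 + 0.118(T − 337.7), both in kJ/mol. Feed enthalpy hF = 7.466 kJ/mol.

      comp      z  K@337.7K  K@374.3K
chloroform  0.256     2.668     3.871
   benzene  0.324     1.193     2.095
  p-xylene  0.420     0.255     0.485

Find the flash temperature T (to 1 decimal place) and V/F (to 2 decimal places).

Adiabatic flash: solve Rachford–Rice at each trial T, then check hF = ψ·hV(T) + (1−ψ)·hL(T).
  T = 337.7 K: K = (2.668, 1.193, 0.255), RR gives ψ = 0.217, H_out = 5.392 kJ/mol
  T = 374.3 K: K = (3.871, 2.095, 0.485), RR gives ψ = 0.870, H_out = 26.302 kJ/mol
  T = 356.0 K: K = (3.245, 1.604, 0.358), RR gives ψ = 0.532, H_out = 16.091 kJ/mol
  T = 346.9 K: K = (2.951, 1.390, 0.304), RR gives ψ = 0.379, H_out = 10.971 kJ/mol
  T = 342.3 K: K = (2.808, 1.289, 0.279), RR gives ψ = 0.299, H_out = 8.245 kJ/mol
  T = 340.0 K: K = (2.738, 1.240, 0.267), RR gives ψ = 0.259, H_out = 6.835 kJ/mol
Linear interpolation between T = 340.0 (H_out = 6.835) and T = 342.3 (H_out = 8.245) on hF = 7.466 gives T ≈ 341.0 K, at which ψ = 0.28.

T = 341.0 K, V/F = 0.28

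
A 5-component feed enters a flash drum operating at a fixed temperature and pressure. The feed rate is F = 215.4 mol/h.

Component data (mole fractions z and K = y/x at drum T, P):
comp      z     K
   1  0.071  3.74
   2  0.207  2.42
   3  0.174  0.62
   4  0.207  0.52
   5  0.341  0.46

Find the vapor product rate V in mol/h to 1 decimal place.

Newton iteration, ψ⁰ = 0.5:
  ψ = 0.500: g = -0.2106, g' = -0.545 → ψ = 0.114
  ψ = 0.114: g = 0.0311, g' = -0.813 → ψ = 0.152
  ψ = 0.152: g = 0.0013, g' = -0.750 → ψ = 0.154
Converged at ψ = 0.154.
Then V = ψ·F = 0.1535·215.4 = 33.1 mol/h and L = F − V = 182.3 mol/h.

V = 33.1 mol/h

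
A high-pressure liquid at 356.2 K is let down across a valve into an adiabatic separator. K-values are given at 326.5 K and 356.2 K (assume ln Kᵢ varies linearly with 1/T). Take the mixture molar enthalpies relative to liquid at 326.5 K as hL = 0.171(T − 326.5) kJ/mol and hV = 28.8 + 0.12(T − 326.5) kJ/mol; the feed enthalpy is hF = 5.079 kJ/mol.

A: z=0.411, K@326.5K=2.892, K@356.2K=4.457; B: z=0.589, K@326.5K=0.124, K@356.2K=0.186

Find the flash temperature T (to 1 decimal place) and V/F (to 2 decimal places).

T = 327.8 K, V/F = 0.17

Adiabatic flash: solve Rachford–Rice at each trial T, then check hF = ψ·hV(T) + (1−ψ)·hL(T).
  T = 326.5 K: K = (2.892, 0.124), RR gives ψ = 0.158, H_out = 4.547 kJ/mol
  T = 356.2 K: K = (4.457, 0.186), RR gives ψ = 0.335, H_out = 14.207 kJ/mol
  T = 341.4 K: K = (3.627, 0.153), RR gives ψ = 0.261, H_out = 9.872 kJ/mol
  T = 333.9 K: K = (3.244, 0.138), RR gives ψ = 0.214, H_out = 7.360 kJ/mol
  T = 330.2 K: K = (3.065, 0.131), RR gives ψ = 0.188, H_out = 6.003 kJ/mol
  T = 328.4 K: K = (2.980, 0.128), RR gives ψ = 0.174, H_out = 5.308 kJ/mol
Linear interpolation between T = 326.5 (H_out = 4.547) and T = 328.4 (H_out = 5.308) on hF = 5.079 gives T ≈ 327.8 K, at which ψ = 0.17.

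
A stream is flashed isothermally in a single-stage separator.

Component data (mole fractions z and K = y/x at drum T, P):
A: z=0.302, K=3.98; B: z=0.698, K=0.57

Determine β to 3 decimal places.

β = 0.468

Binary case is linear: z₁(K₁−1)(1+β(K₂−1)) + z₂(K₂−1)(1+β(K₁−1)) = 0
⇒ β = [z₁(K₁−1)+z₂(K₂−1)] / [−(K₁−1)(K₂−1)] = 0.5998/1.2814 = 0.468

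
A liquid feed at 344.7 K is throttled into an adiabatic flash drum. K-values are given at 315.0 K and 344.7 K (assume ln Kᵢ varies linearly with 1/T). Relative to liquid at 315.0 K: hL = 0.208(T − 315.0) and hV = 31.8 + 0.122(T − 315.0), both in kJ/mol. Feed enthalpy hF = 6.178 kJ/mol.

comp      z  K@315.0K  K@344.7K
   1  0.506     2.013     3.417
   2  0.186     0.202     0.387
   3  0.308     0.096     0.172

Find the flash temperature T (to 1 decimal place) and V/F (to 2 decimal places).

Adiabatic flash: solve Rachford–Rice at each trial T, then check hF = ψ·hV(T) + (1−ψ)·hL(T).
  T = 315.0 K: K = (2.013, 0.202, 0.096), RR gives ψ = 0.098, H_out = 3.108 kJ/mol
  T = 344.7 K: K = (3.417, 0.387, 0.172), RR gives ψ = 0.466, H_out = 19.813 kJ/mol
  T = 329.9 K: K = (2.656, 0.284, 0.130), RR gives ψ = 0.323, H_out = 12.964 kJ/mol
  T = 322.4 K: K = (2.318, 0.240, 0.112), RR gives ψ = 0.227, H_out = 8.613 kJ/mol
  T = 318.7 K: K = (2.162, 0.220, 0.104), RR gives ψ = 0.168, H_out = 6.061 kJ/mol
  T = 320.5 K: K = (2.237, 0.230, 0.108), RR gives ψ = 0.198, H_out = 7.345 kJ/mol
Linear interpolation between T = 318.7 (H_out = 6.061) and T = 320.5 (H_out = 7.345) on hF = 6.178 gives T ≈ 318.9 K, at which ψ = 0.17.

T = 318.9 K, V/F = 0.17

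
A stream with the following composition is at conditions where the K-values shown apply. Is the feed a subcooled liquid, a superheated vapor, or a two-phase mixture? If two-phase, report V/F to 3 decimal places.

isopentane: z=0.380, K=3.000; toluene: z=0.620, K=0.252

two-phase, V/F = 0.198

ΣzᵢKᵢ = 1.296; Σzᵢ/Kᵢ = 2.587.
Both exceed 1, so a two-phase solution exists.
Binary case is linear: z₁(K₁−1)(1+ψ(K₂−1)) + z₂(K₂−1)(1+ψ(K₁−1)) = 0
⇒ ψ = [z₁(K₁−1)+z₂(K₂−1)] / [−(K₁−1)(K₂−1)] = 0.2962/1.4960 = 0.198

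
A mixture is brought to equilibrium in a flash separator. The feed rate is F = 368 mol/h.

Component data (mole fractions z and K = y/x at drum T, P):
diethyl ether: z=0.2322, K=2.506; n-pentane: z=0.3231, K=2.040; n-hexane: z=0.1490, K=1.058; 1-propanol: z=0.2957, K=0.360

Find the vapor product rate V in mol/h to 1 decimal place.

Let ψ = V/F and solve Σ zᵢ(Kᵢ−1)/(1+ψ(Kᵢ−1)) = 0.
Check two-phase: ΣzᵢKᵢ = 1.5051 > 1 and Σzᵢ/Kᵢ = 1.2133 > 1, so g(0) = 0.5051 > 0 and g(1) = -0.2133 < 0.
Newton iteration, ψ⁰ = 0.5:
  ψ = 0.5000: g = 0.15064, g' = -0.5850 → ψ = 0.7575
  ψ = 0.7575: g = -0.00774, g' = -0.6810 → ψ = 0.7461
  ψ = 0.7461: g = -0.00005, g' = -0.6717 → ψ = 0.7460
Converged at ψ = 0.7460.
Then V = ψ·F = 0.7460·368 = 274.5 mol/h and L = F − V = 93.5 mol/h.

V = 274.5 mol/h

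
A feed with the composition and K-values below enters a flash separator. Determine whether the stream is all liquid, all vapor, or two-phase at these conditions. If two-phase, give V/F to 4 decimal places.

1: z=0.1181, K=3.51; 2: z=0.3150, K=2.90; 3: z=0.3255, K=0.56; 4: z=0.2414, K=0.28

two-phase, V/F = 0.4804

ΣzᵢKᵢ = 1.5779; Σzᵢ/Kᵢ = 1.5857.
Both exceed 1, so a two-phase solution exists.
Material balance + equilibrium reduce to Σ zᵢ(Kᵢ−1)/(1+ψ(Kᵢ−1)) = 0.
Newton–Raphson from ψ = 0.5:
  ψ = 0.5000: g = -0.01681, g' = -0.8545 → ψ = 0.4803
  ψ = 0.4803: g = 0.00003, g' = -0.8576 → ψ = 0.4804
Converged at ψ = 0.4804.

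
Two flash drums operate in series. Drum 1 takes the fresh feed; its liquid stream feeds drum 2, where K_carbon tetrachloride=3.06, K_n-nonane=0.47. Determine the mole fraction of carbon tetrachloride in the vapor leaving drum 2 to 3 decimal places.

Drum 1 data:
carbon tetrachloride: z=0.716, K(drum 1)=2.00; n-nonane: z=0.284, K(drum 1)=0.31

Drum 1:
Binary case is linear: z₁(K₁−1)(1+ψ₁(K₂−1)) + z₂(K₂−1)(1+ψ₁(K₁−1)) = 0
⇒ ψ₁ = [z₁(K₁−1)+z₂(K₂−1)] / [−(K₁−1)(K₂−1)] = 0.5200/0.6900 = 0.754
Drum-1 compositions:
  carbon tetrachloride: x = 0.408, y = 0.817
  n-nonane: x = 0.592, y = 0.183
Drum-2 feed = drum-1 liquid: z₂ = (0.4083, 0.5917).
Drum 2:
Newton–Raphson from ψ₂ = 0.5:
  ψ₂ = 0.500: g = -0.0124, g' = -0.728 → ψ₂ = 0.483
Converged at ψ₂ = 0.483.
  carbon tetrachloride: x = 0.205, y = 0.626
  n-nonane: x = 0.795, y = 0.374

y_carbon tetrachloride (drum 2) = 0.626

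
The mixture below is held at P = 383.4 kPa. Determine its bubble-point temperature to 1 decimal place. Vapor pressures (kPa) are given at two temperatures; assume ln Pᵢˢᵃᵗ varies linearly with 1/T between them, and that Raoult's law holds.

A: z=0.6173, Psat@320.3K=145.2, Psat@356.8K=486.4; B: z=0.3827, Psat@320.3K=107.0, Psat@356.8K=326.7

Bubble-point temperature: ΣzᵢPᵢˢᵃᵗ(T) = P. Interpolate ln Pᵢˢᵃᵗ = aᵢ + bᵢ/T.
  T = 320.3 K: ΣzᵢPᵢˢᵃᵗ = 130.58 kPa
  T = 356.8 K: ΣzᵢPᵢˢᵃᵗ = 425.28 kPa
  T = 338.6 K: ΣzᵢPᵢˢᵃᵗ = 243.61 kPa
  T = 347.7 K: ΣzᵢPᵢˢᵃᵗ = 324.22 kPa
  T = 352.2 K: ΣzᵢPᵢˢᵃᵗ = 371.42 kPa
  T = 354.5 K: ΣzᵢPᵢˢᵃᵗ = 397.61 kPa
Interpolating between 352.2 K and 354.5 K gives T ≈ 353.3 K.

T = 353.3 K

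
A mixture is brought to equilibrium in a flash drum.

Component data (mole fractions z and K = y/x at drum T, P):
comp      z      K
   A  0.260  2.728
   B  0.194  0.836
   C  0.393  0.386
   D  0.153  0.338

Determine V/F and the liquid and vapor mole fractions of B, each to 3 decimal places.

Newton–Raphson from V/F = 0.5:
  V/F = 0.500: g = -0.2932, g' = -0.688 → V/F = 0.074
  V/F = 0.074: g = 0.0070, g' = -0.853 → V/F = 0.082
Converged at V/F = 0.082.
Compositions from xᵢ = zᵢ/(1+V/F(Kᵢ−1)), yᵢ = Kᵢxᵢ:
  A: x = 0.228, y = 0.621
  B: x = 0.197, y = 0.164
  C: x = 0.414, y = 0.160
  D: x = 0.162, y = 0.055

V/F = 0.082, x_B = 0.197, y_B = 0.164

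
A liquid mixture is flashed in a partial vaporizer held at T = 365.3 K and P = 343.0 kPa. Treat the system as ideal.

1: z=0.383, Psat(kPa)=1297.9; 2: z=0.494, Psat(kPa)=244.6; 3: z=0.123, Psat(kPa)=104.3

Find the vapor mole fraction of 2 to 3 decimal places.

y_2 = 0.445

Raoult's law: Kᵢ = Pᵢˢᵃᵗ/P = Pᵢˢᵃᵗ/343.0.
  K_1 = 1297.9/343.0 = 3.78397, K_2 = 244.6/343.0 = 0.71312, K_3 = 104.3/343.0 = 0.30408
Rachford–Rice: g(V/F) = Σ zᵢ(Kᵢ−1)/(1+V/F(Kᵢ−1)) = 0.
g(0) = ΣzᵢKᵢ − 1 = 0.839 and g(1) = 1 − Σzᵢ/Kᵢ = -0.198, so a root lies in (0, 1).
Newton–Raphson from V/F = 0.57:
  V/F = 0.570: g = 0.1009, g' = -0.665 → V/F = 0.722
  V/F = 0.722: g = 0.0037, g' = -0.633 → V/F = 0.727
Converged at V/F = 0.727.
Compositions from xᵢ = zᵢ/(1+V/F(Kᵢ−1)), yᵢ = Kᵢxᵢ:
  1: x = 0.127, y = 0.479
  2: x = 0.624, y = 0.445
  3: x = 0.249, y = 0.076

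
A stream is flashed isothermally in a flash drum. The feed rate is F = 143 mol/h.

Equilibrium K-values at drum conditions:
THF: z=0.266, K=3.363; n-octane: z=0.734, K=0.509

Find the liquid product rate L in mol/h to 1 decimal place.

Rachford–Rice: g(ψ) = Σ zᵢ(Kᵢ−1)/(1+ψ(Kᵢ−1)) = 0.
Check two-phase: ΣzᵢKᵢ = 1.268 > 1 and Σzᵢ/Kᵢ = 1.521 > 1, so g(0) = 0.268 > 0 and g(1) = -0.521 < 0.
Binary case is linear: z₁(K₁−1)(1+ψ(K₂−1)) + z₂(K₂−1)(1+ψ(K₁−1)) = 0
⇒ ψ = [z₁(K₁−1)+z₂(K₂−1)] / [−(K₁−1)(K₂−1)] = 0.2682/1.1602 = 0.231
Then V = ψ·F = 0.2311·143 = 33.1 mol/h and L = F − V = 109.9 mol/h.

L = 109.9 mol/h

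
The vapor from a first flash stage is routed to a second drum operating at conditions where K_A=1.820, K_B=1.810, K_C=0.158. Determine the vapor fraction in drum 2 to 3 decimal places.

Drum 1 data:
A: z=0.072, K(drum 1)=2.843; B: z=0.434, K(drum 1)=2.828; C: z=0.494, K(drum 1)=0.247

V/F (drum 2) = 0.764

Drum 1:
Material balance + equilibrium reduce to Σ zᵢ(Kᵢ−1)/(1+ψ₁(Kᵢ−1)) = 0.
Feasibility: ΣzᵢKᵢ = 1.554, Σzᵢ/Kᵢ = 2.179 — both > 1, two phases present.
Iterate (Newton) starting at ψ₁ = 0.5:
  ψ₁ = 0.500: g = -0.1130, g' = -1.183 → ψ₁ = 0.404
  ψ₁ = 0.404: g = -0.0027, g' = -1.139 → ψ₁ = 0.402
Converged at ψ₁ = 0.402.
Drum-1 compositions:
  A: x = 0.041, y = 0.118
  B: x = 0.250, y = 0.707
  C: x = 0.708, y = 0.175
Drum-2 feed = drum-1 vapor: z₂ = (0.1176, 0.7074, 0.1750).
Drum 2:
Let ψ₂ = V/F and solve Σ zᵢ(Kᵢ−1)/(1+ψ₂(Kᵢ−1)) = 0.
Check two-phase: ΣzᵢKᵢ = 1.522 > 1 and Σzᵢ/Kᵢ = 1.563 > 1, so g(0) = 0.522 > 0 and g(1) = -0.563 < 0.
Iterate (Newton) starting at ψ₂ = 0.5:
  ψ₂ = 0.500: g = 0.2217, g' = -0.645 → ψ₂ = 0.844
  ψ₂ = 0.844: g = -0.1115, g' = -1.671 → ψ₂ = 0.777
  ψ₂ = 0.777: g = -0.0156, g' = -1.242 → ψ₂ = 0.764
Converged at ψ₂ = 0.764.
  A: x = 0.072, y = 0.132
  B: x = 0.437, y = 0.791
  C: x = 0.491, y = 0.078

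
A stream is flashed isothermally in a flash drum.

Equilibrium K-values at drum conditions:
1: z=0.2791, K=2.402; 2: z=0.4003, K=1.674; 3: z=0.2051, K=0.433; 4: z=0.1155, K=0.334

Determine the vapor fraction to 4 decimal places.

Let ψ = V/F and solve Σ zᵢ(Kᵢ−1)/(1+ψ(Kᵢ−1)) = 0.
Feasibility: ΣzᵢKᵢ = 1.4679, Σzᵢ/Kᵢ = 1.1748 — both > 1, two phases present.
Newton iteration, ψ⁰ = 0.51:
  ψ = 0.5100: g = 0.14885, g' = -0.5352 → ψ = 0.7881
  ψ = 0.7881: g = -0.01005, g' = -0.6438 → ψ = 0.7725
  ψ = 0.7725: g = -0.00010, g' = -0.6312 → ψ = 0.7724
Converged at ψ = 0.7724.

ψ = 0.7724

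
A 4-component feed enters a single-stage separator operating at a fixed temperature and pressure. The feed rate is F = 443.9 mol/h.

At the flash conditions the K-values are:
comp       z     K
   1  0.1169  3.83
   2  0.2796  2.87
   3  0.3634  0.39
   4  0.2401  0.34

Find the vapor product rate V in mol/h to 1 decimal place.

Rachford–Rice: g(ψ) = Σ zᵢ(Kᵢ−1)/(1+ψ(Kᵢ−1)) = 0.
g(0) = ΣzᵢKᵢ − 1 = 0.4735 and g(1) = 1 − Σzᵢ/Kᵢ = -0.7659, so a root lies in (0, 1).
Newton–Raphson from ψ = 0.5:
  ψ = 0.5000: g = -0.14828, g' = -0.9346 → ψ = 0.3413
  ψ = 0.3413: g = 0.00289, g' = -0.9964 → ψ = 0.3443
Converged at ψ = 0.3443.
Then V = ψ·F = 0.3443·443.9 = 152.8 mol/h and L = F − V = 291.1 mol/h.

V = 152.8 mol/h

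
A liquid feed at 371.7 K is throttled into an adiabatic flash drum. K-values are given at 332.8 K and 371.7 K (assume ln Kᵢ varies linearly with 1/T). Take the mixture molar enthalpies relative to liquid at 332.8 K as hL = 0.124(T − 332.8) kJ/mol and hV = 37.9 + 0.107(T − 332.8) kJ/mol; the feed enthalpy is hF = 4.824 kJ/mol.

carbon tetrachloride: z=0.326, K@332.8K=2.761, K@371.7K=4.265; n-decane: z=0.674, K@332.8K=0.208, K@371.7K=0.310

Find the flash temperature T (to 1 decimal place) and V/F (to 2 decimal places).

Adiabatic flash: solve Rachford–Rice at each trial T, then check hF = ψ·hV(T) + (1−ψ)·hL(T).
  T = 332.8 K: K = (2.761, 0.208), RR gives ψ = 0.029, H_out = 1.095 kJ/mol
  T = 371.7 K: K = (4.265, 0.310), RR gives ψ = 0.266, H_out = 14.730 kJ/mol
  T = 352.2 K: K = (3.471, 0.257), RR gives ψ = 0.166, H_out = 8.634 kJ/mol
  T = 342.5 K: K = (3.106, 0.232), RR gives ψ = 0.104, H_out = 5.137 kJ/mol
  T = 337.6 K: K = (2.929, 0.220), RR gives ψ = 0.068, H_out = 3.179 kJ/mol
  T = 340.1 K: K = (3.019, 0.226), RR gives ψ = 0.087, H_out = 4.197 kJ/mol
Linear interpolation between T = 340.1 (H_out = 4.197) and T = 342.5 (H_out = 5.137) on hF = 4.824 gives T ≈ 341.7 K, at which ψ = 0.10.

T = 341.7 K, V/F = 0.10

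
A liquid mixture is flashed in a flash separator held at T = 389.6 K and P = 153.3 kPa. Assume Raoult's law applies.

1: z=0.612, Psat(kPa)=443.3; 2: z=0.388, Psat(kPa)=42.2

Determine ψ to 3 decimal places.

Raoult's law: Kᵢ = Pᵢˢᵃᵗ/P = Pᵢˢᵃᵗ/153.3.
  K_1 = 443.3/153.3 = 2.89172, K_2 = 42.2/153.3 = 0.27528
Iterate (Newton) starting at ψ = 0.5:
  ψ = 0.500: g = 0.1540, g' = -1.080 → ψ = 0.643
  ψ = 0.643: g = -0.0038, g' = -1.160 → ψ = 0.639
Converged at ψ = 0.639.

ψ = 0.639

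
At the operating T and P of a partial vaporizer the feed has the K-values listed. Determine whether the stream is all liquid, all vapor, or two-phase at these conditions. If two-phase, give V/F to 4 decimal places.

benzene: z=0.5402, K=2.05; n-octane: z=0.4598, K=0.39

ΣzᵢKᵢ = 1.2867; Σzᵢ/Kᵢ = 1.4425.
Both exceed 1, so a two-phase solution exists.
Rachford–Rice: g(ψ) = Σ zᵢ(Kᵢ−1)/(1+ψ(Kᵢ−1)) = 0.
Newton iteration, ψ⁰ = 0.5:
  ψ = 0.5000: g = -0.03162, g' = -0.6103 → ψ = 0.4482
  ψ = 0.4482: g = -0.00031, g' = -0.5995 → ψ = 0.4477
Converged at ψ = 0.4477.

two-phase, V/F = 0.4477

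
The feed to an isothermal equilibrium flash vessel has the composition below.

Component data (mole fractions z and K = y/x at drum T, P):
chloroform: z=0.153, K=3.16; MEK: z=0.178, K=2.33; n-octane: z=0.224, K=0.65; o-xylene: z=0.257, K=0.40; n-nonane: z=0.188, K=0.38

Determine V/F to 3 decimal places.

Material balance + equilibrium reduce to Σ zᵢ(Kᵢ−1)/(1+V/F(Kᵢ−1)) = 0.
Check two-phase: ΣzᵢKᵢ = 1.218 > 1 and Σzᵢ/Kᵢ = 1.607 > 1, so g(0) = 0.218 > 0 and g(1) = -0.607 < 0.
Newton iteration, V/F⁰ = 0.5:
  V/F = 0.500: g = -0.1832, g' = -0.659 → V/F = 0.222
  V/F = 0.222: g = 0.0079, g' = -0.766 → V/F = 0.233
Converged at V/F = 0.233.

V/F = 0.233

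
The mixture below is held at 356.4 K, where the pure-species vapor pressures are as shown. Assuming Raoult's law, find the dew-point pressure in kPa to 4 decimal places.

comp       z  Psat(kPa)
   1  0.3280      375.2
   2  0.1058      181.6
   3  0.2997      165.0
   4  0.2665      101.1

Pdew = 169.2286 kPa

At the dew point ψ → 1, so Σzᵢ/Kᵢ = 1 with Kᵢ = Pᵢˢᵃᵗ/P ⇒ 1/P = Σzᵢ/Pᵢˢᵃᵗ.
1/P = 0.3280/375.2 + 0.1058/181.6 + 0.2997/165.0 + 0.2665/101.1 = 0.0059092 ⇒ P = 169.2286 kPa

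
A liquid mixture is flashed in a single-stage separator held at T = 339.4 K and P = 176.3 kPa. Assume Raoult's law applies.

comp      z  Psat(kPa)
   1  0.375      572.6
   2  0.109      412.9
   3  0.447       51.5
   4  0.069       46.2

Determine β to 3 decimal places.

Raoult's law: Kᵢ = Pᵢˢᵃᵗ/P = Pᵢˢᵃᵗ/176.3.
  K_1 = 572.6/176.3 = 3.24787, K_2 = 412.9/176.3 = 2.34203, K_3 = 51.5/176.3 = 0.29212, K_4 = 46.2/176.3 = 0.26205
Material balance + equilibrium reduce to Σ zᵢ(Kᵢ−1)/(1+β(Kᵢ−1)) = 0.
g(0) = ΣzᵢKᵢ − 1 = 0.622 and g(1) = 1 − Σzᵢ/Kᵢ = -0.956, so a root lies in (0, 1).
Iterate (Newton) starting at β = 0.48:
  β = 0.480: g = -0.0637, g' = -1.115 → β = 0.423
Converged at β = 0.423.

β = 0.423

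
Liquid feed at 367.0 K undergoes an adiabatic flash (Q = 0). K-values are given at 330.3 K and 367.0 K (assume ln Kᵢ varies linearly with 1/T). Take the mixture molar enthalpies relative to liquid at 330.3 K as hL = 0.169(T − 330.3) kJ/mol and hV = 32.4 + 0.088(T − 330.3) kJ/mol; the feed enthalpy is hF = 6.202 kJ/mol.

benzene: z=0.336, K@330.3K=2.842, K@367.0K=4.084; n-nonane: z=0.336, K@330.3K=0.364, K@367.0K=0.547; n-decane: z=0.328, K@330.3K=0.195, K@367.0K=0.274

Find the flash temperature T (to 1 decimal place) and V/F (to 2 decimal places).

T = 337.1 K, V/F = 0.16

Adiabatic flash: solve Rachford–Rice at each trial T, then check hF = ψ·hV(T) + (1−ψ)·hL(T).
  T = 330.3 K: K = (2.842, 0.364, 0.195), RR gives ψ = 0.106, H_out = 3.434 kJ/mol
  T = 367.0 K: K = (4.084, 0.547, 0.274), RR gives ψ = 0.348, H_out = 16.456 kJ/mol
  T = 348.6 K: K = (3.438, 0.451, 0.233), RR gives ψ = 0.237, H_out = 10.410 kJ/mol
  T = 339.5 K: K = (3.135, 0.406, 0.214), RR gives ψ = 0.176, H_out = 7.114 kJ/mol
  T = 334.9 K: K = (2.987, 0.385, 0.204), RR gives ψ = 0.142, H_out = 5.327 kJ/mol
  T = 337.2 K: K = (3.061, 0.396, 0.209), RR gives ψ = 0.159, H_out = 6.233 kJ/mol
Linear interpolation between T = 334.9 (H_out = 5.327) and T = 337.2 (H_out = 6.233) on hF = 6.202 gives T ≈ 337.1 K, at which ψ = 0.16.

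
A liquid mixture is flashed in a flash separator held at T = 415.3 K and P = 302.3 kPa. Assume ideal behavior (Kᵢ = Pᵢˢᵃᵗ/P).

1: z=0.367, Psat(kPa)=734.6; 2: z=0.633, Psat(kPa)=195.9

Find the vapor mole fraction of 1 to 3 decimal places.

y_1 = 0.480

Raoult's law: Kᵢ = Pᵢˢᵃᵗ/P = Pᵢˢᵃᵗ/302.3.
  K_1 = 734.6/302.3 = 2.43004, K_2 = 195.9/302.3 = 0.64803
Binary case is linear: z₁(K₁−1)(1+ψ(K₂−1)) + z₂(K₂−1)(1+ψ(K₁−1)) = 0
⇒ ψ = [z₁(K₁−1)+z₂(K₂−1)] / [−(K₁−1)(K₂−1)] = 0.3020/0.5033 = 0.600
Compositions from xᵢ = zᵢ/(1+ψ(Kᵢ−1)), yᵢ = Kᵢxᵢ:
  1: x = 0.198, y = 0.480
  2: x = 0.802, y = 0.520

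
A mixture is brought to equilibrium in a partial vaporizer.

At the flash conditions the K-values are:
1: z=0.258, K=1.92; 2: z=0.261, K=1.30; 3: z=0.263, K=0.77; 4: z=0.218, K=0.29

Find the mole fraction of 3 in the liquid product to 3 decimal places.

Rachford–Rice: g(β) = Σ zᵢ(Kᵢ−1)/(1+β(Kᵢ−1)) = 0.
Check two-phase: ΣzᵢKᵢ = 1.100 > 1 and Σzᵢ/Kᵢ = 1.428 > 1, so g(0) = 0.100 > 0 and g(1) = -0.428 < 0.
Iterate (Newton) starting at β = 0.5:
  β = 0.500: g = -0.0777, g' = -0.402 → β = 0.307
  β = 0.307: g = -0.0062, g' = -0.348 → β = 0.289
Converged at β = 0.289.
Compositions from xᵢ = zᵢ/(1+β(Kᵢ−1)), yᵢ = Kᵢxᵢ:
  1: x = 0.204, y = 0.391
  2: x = 0.240, y = 0.312
  3: x = 0.282, y = 0.217
  4: x = 0.274, y = 0.080

x_3 = 0.282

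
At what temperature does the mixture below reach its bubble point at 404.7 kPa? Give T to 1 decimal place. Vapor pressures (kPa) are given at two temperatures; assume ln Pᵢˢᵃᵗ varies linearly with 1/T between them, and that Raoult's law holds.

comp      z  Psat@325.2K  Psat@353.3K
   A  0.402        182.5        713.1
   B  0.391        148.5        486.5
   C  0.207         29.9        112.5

T = 348.4 K

Bubble-point temperature: ΣzᵢPᵢˢᵃᵗ(T) = P. Interpolate ln Pᵢˢᵃᵗ = aᵢ + bᵢ/T.
  T = 325.2 K: ΣzᵢPᵢˢᵃᵗ = 137.62 kPa
  T = 353.3 K: ΣzᵢPᵢˢᵃᵗ = 500.18 kPa
  T = 339.2 K: ΣzᵢPᵢˢᵃᵗ = 268.60 kPa
  T = 346.2 K: ΣzᵢPᵢˢᵃᵗ = 367.98 kPa
  T = 349.8 K: ΣzᵢPᵢˢᵃᵗ = 430.59 kPa
  T = 348.0 K: ΣzᵢPᵢˢᵃᵗ = 398.21 kPa
Interpolating between 348.0 K and 349.8 K gives T ≈ 348.4 K.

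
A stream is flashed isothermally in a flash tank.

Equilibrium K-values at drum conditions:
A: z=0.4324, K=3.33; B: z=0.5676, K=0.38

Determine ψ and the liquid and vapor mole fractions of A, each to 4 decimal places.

ψ = 0.4538, x_A = 0.2102, y_A = 0.6999

Rachford–Rice: g(ψ) = Σ zᵢ(Kᵢ−1)/(1+ψ(Kᵢ−1)) = 0.
Feasibility: ΣzᵢKᵢ = 1.6556, Σzᵢ/Kᵢ = 1.6235 — both > 1, two phases present.
Newton–Raphson from ψ = 0.6:
  ψ = 0.6000: g = -0.14023, g' = -0.9615 → ψ = 0.4541
  ψ = 0.4541: g = -0.00033, g' = -0.9769 → ψ = 0.4538
Converged at ψ = 0.4538.
Compositions from xᵢ = zᵢ/(1+ψ(Kᵢ−1)), yᵢ = Kᵢxᵢ:
  A: x = 0.2102, y = 0.6999
  B: x = 0.7898, y = 0.3001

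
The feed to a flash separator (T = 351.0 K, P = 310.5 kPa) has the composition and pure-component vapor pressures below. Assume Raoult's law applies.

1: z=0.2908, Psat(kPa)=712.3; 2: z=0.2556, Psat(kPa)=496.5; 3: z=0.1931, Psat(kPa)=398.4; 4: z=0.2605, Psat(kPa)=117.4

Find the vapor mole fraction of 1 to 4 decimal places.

Raoult's law: Kᵢ = Pᵢˢᵃᵗ/P = Pᵢˢᵃᵗ/310.5.
  K_1 = 712.3/310.5 = 2.294042, K_2 = 496.5/310.5 = 1.599034, K_3 = 398.4/310.5 = 1.283092, K_4 = 117.4/310.5 = 0.378100
Material balance + equilibrium reduce to Σ zᵢ(Kᵢ−1)/(1+ψ(Kᵢ−1)) = 0.
g(0) = ΣzᵢKᵢ − 1 = 0.4221 and g(1) = 1 − Σzᵢ/Kᵢ = -0.1261, so a root lies in (0, 1).
Newton iteration, ψ⁰ = 0.5:
  ψ = 0.5000: g = 0.15907, g' = -0.4579 → ψ = 0.8474
  ψ = 0.8474: g = -0.01737, g' = -0.6115 → ψ = 0.8190
  ψ = 0.8190: g = -0.00039, g' = -0.5847 → ψ = 0.8183
Converged at ψ = 0.8183.
Compositions from xᵢ = zᵢ/(1+ψ(Kᵢ−1)), yᵢ = Kᵢxᵢ:
  1: x = 0.1412, y = 0.3240
  2: x = 0.1715, y = 0.2743
  3: x = 0.1568, y = 0.2012
  4: x = 0.5305, y = 0.2006

y_1 = 0.3240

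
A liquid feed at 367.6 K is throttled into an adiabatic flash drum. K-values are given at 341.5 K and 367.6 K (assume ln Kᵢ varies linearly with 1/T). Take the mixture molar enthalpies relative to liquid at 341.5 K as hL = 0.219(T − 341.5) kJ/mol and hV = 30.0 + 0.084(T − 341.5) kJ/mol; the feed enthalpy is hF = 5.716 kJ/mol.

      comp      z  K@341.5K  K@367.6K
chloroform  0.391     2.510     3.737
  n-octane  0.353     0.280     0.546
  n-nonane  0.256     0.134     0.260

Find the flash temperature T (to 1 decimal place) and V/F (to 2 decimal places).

T = 346.0 K, V/F = 0.16

Adiabatic flash: solve Rachford–Rice at each trial T, then check hF = ψ·hV(T) + (1−ψ)·hL(T).
  T = 341.5 K: K = (2.510, 0.280, 0.134), RR gives ψ = 0.097, H_out = 2.902 kJ/mol
  T = 367.6 K: K = (3.737, 0.546, 0.260), RR gives ψ = 0.444, H_out = 17.477 kJ/mol
  T = 354.6 K: K = (3.088, 0.396, 0.189), RR gives ψ = 0.271, H_out = 10.532 kJ/mol
  T = 348.1 K: K = (2.791, 0.335, 0.160), RR gives ψ = 0.188, H_out = 6.922 kJ/mol
  T = 344.8 K: K = (2.648, 0.306, 0.147), RR gives ψ = 0.144, H_out = 4.972 kJ/mol
  T = 346.5 K: K = (2.721, 0.321, 0.153), RR gives ψ = 0.167, H_out = 5.989 kJ/mol
Linear interpolation between T = 344.8 (H_out = 4.972) and T = 346.5 (H_out = 5.989) on hF = 5.716 gives T ≈ 346.0 K, at which ψ = 0.16.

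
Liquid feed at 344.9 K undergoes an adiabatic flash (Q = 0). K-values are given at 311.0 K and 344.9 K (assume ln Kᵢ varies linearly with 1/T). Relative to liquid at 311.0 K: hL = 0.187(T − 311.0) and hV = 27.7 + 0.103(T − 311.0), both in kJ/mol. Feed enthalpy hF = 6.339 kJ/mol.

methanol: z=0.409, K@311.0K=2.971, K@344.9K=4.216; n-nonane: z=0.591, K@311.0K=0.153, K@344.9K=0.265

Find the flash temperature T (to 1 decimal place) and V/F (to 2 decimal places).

Adiabatic flash: solve Rachford–Rice at each trial T, then check hF = ψ·hV(T) + (1−ψ)·hL(T).
  T = 311.0 K: K = (2.971, 0.153), RR gives ψ = 0.183, H_out = 5.070 kJ/mol
  T = 344.9 K: K = (4.216, 0.265), RR gives ψ = 0.373, H_out = 15.602 kJ/mol
  T = 327.9 K: K = (3.569, 0.204), RR gives ψ = 0.284, H_out = 10.620 kJ/mol
  T = 319.4 K: K = (3.263, 0.177), RR gives ψ = 0.236, H_out = 7.939 kJ/mol
  T = 315.2 K: K = (3.115, 0.165), RR gives ψ = 0.210, H_out = 6.537 kJ/mol
  T = 313.1 K: K = (3.043, 0.159), RR gives ψ = 0.197, H_out = 5.813 kJ/mol
Linear interpolation between T = 313.1 (H_out = 5.813) and T = 315.2 (H_out = 6.537) on hF = 6.339 gives T ≈ 314.6 K, at which ψ = 0.21.

T = 314.6 K, V/F = 0.21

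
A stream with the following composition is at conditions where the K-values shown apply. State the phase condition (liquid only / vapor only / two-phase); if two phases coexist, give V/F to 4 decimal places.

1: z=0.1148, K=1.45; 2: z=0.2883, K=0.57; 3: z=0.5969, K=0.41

liquid only

ΣzᵢKᵢ = 0.5755; Σzᵢ/Kᵢ = 2.0408.
Since ΣzᵢKᵢ < 1 the mixture is below its bubble point — single liquid phase.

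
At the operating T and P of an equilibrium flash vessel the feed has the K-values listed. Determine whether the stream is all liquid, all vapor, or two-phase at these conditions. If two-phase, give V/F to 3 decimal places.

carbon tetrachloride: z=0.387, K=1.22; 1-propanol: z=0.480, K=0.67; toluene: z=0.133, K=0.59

ΣzᵢKᵢ = 0.872; Σzᵢ/Kᵢ = 1.259.
Since ΣzᵢKᵢ < 1 the mixture is below its bubble point — single liquid phase.

all liquid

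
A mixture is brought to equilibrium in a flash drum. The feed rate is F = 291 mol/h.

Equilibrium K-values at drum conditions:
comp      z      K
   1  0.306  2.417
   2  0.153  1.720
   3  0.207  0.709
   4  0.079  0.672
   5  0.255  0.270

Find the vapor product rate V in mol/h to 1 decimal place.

Let β = V/F and solve Σ zᵢ(Kᵢ−1)/(1+β(Kᵢ−1)) = 0.
Feasibility: ΣzᵢKᵢ = 1.271, Σzᵢ/Kᵢ = 1.570 — both > 1, two phases present.
Newton iteration, β⁰ = 0.5:
  β = 0.500: g = -0.0598, g' = -0.627 → β = 0.404
  β = 0.404: g = -0.0014, g' = -0.603 → β = 0.402
Converged at β = 0.402.
Then V = β·F = 0.4022·291 = 117.1 mol/h and L = F − V = 173.9 mol/h.

V = 117.1 mol/h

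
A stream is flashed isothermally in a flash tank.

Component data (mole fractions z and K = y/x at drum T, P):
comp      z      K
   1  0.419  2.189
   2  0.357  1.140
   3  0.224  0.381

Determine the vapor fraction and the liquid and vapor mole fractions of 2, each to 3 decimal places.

ψ = 0.850, x_2 = 0.319, y_2 = 0.364

Material balance + equilibrium reduce to Σ zᵢ(Kᵢ−1)/(1+ψ(Kᵢ−1)) = 0.
Feasibility: ΣzᵢKᵢ = 1.410, Σzᵢ/Kᵢ = 1.092 — both > 1, two phases present.
Iterate (Newton) starting at ψ = 0.5:
  ψ = 0.500: g = 0.1583, g' = -0.419 → ψ = 0.878
  ψ = 0.878: g = -0.0154, g' = -0.559 → ψ = 0.850
Converged at ψ = 0.850.
Compositions from xᵢ = zᵢ/(1+ψ(Kᵢ−1)), yᵢ = Kᵢxᵢ:
  1: x = 0.208, y = 0.456
  2: x = 0.319, y = 0.364
  3: x = 0.473, y = 0.180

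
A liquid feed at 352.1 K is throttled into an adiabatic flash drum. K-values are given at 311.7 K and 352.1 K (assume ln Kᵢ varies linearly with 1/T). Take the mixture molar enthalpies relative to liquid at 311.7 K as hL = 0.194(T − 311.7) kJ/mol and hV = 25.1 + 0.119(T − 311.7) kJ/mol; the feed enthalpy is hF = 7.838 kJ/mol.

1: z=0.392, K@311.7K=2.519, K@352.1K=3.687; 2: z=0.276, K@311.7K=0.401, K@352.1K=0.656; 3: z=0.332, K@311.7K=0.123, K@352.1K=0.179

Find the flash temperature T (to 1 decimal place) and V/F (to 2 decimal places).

Adiabatic flash: solve Rachford–Rice at each trial T, then check hF = ψ·hV(T) + (1−ψ)·hL(T).
  T = 311.7 K: K = (2.519, 0.401, 0.123), RR gives ψ = 0.120, H_out = 3.014 kJ/mol
  T = 352.1 K: K = (3.687, 0.656, 0.179), RR gives ψ = 0.393, H_out = 16.513 kJ/mol
  T = 331.9 K: K = (3.083, 0.521, 0.150), RR gives ψ = 0.274, H_out = 10.375 kJ/mol
  T = 321.8 K: K = (2.796, 0.459, 0.136), RR gives ψ = 0.203, H_out = 6.908 kJ/mol
  T = 326.9 K: K = (2.939, 0.490, 0.143), RR gives ψ = 0.240, H_out = 8.702 kJ/mol
  T = 324.4 K: K = (2.869, 0.474, 0.140), RR gives ψ = 0.222, H_out = 7.835 kJ/mol
  T = 325.6 K: K = (2.903, 0.482, 0.141), RR gives ψ = 0.231, H_out = 8.254 kJ/mol
Linear interpolation between T = 324.4 (H_out = 7.835) and T = 325.6 (H_out = 8.254) on hF = 7.838 gives T ≈ 324.4 K, at which ψ = 0.22.

T = 324.4 K, V/F = 0.22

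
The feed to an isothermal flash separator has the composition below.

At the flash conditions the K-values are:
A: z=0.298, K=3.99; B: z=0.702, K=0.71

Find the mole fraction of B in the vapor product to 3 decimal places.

Let ψ = V/F and solve Σ zᵢ(Kᵢ−1)/(1+ψ(Kᵢ−1)) = 0.
g(0) = ΣzᵢKᵢ − 1 = 0.687 and g(1) = 1 − Σzᵢ/Kᵢ = -0.063, so a root lies in (0, 1).
Newton–Raphson from ψ = 0.5:
  ψ = 0.500: g = 0.1190, g' = -0.509 → ψ = 0.734
  ψ = 0.734: g = 0.0203, g' = -0.356 → ψ = 0.791
  ψ = 0.791: g = 0.0006, g' = -0.335 → ψ = 0.793
Converged at ψ = 0.793.
Compositions from xᵢ = zᵢ/(1+ψ(Kᵢ−1)), yᵢ = Kᵢxᵢ:
  A: x = 0.088, y = 0.353
  B: x = 0.912, y = 0.647

y_B = 0.647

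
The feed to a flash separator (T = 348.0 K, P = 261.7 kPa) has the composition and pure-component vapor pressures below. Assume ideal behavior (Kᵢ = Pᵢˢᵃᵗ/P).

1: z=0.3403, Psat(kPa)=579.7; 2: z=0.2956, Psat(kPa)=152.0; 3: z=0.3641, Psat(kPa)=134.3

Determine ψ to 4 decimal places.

Raoult's law: Kᵢ = Pᵢˢᵃᵗ/P = Pᵢˢᵃᵗ/261.7.
  K_1 = 579.7/261.7 = 2.215132, K_2 = 152.0/261.7 = 0.580818, K_3 = 134.3/261.7 = 0.513183
Rachford–Rice: g(ψ) = Σ zᵢ(Kᵢ−1)/(1+ψ(Kᵢ−1)) = 0.
g(0) = ΣzᵢKᵢ − 1 = 0.1123 and g(1) = 1 − Σzᵢ/Kᵢ = -0.3721, so a root lies in (0, 1).
Iterate (Newton) starting at ψ = 0.56:
  ψ = 0.5600: g = -0.15953, g' = -0.4297 → ψ = 0.1887
  ψ = 0.1887: g = 0.00663, g' = -0.4984 → ψ = 0.2020
  ψ = 0.2020: g = 0.00004, g' = -0.4920 → ψ = 0.2021
Converged at ψ = 0.2021.

ψ = 0.2021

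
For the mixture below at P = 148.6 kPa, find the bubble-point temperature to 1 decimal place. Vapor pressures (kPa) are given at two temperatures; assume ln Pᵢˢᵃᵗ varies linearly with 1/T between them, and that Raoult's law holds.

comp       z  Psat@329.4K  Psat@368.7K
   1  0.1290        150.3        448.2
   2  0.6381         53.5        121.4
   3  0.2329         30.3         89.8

T = 366.4 K

Bubble-point temperature: ΣzᵢPᵢˢᵃᵗ(T) = P. Interpolate ln Pᵢˢᵃᵗ = aᵢ + bᵢ/T.
  T = 329.4 K: ΣzᵢPᵢˢᵃᵗ = 60.58 kPa
  T = 368.7 K: ΣzᵢPᵢˢᵃᵗ = 156.20 kPa
  T = 349.0 K: ΣzᵢPᵢˢᵃᵗ = 99.56 kPa
  T = 358.9 K: ΣzᵢPᵢˢᵃᵗ = 125.55 kPa
  T = 363.8 K: ΣzᵢPᵢˢᵃᵗ = 140.23 kPa
  T = 366.2 K: ΣzᵢPᵢˢᵃᵗ = 147.88 kPa
Interpolating between 366.2 K and 368.7 K gives T ≈ 366.4 K.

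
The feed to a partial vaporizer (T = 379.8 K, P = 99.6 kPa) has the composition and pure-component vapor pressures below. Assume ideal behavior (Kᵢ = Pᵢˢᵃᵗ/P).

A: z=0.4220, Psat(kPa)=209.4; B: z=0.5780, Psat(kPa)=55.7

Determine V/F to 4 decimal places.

Raoult's law: Kᵢ = Pᵢˢᵃᵗ/P = Pᵢˢᵃᵗ/99.6.
  K_A = 209.4/99.6 = 2.102410, K_B = 55.7/99.6 = 0.559237
Material balance + equilibrium reduce to Σ zᵢ(Kᵢ−1)/(1+V/F(Kᵢ−1)) = 0.
Feasibility: ΣzᵢKᵢ = 1.2105, Σzᵢ/Kᵢ = 1.2343 — both > 1, two phases present.
Binary case is linear: z₁(K₁−1)(1+V/F(K₂−1)) + z₂(K₂−1)(1+V/F(K₁−1)) = 0
⇒ V/F = [z₁(K₁−1)+z₂(K₂−1)] / [−(K₁−1)(K₂−1)] = 0.21046/0.48590 = 0.4331

V/F = 0.4331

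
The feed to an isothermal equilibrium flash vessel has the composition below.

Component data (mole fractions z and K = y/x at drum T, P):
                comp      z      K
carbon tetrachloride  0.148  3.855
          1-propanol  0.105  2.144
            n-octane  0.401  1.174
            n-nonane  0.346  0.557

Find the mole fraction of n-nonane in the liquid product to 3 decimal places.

Newton iteration, ψ⁰ = 0.56:
  ψ = 0.560: g = 0.0955, g' = -0.360 → ψ = 0.825
  ψ = 0.825: g = 0.0070, g' = -0.321 → ψ = 0.847
Converged at ψ = 0.847.
Compositions from xᵢ = zᵢ/(1+ψ(Kᵢ−1)), yᵢ = Kᵢxᵢ:
  carbon tetrachloride: x = 0.043, y = 0.167
  1-propanol: x = 0.053, y = 0.114
  n-octane: x = 0.349, y = 0.410
  n-nonane: x = 0.554, y = 0.309

x_n-nonane = 0.554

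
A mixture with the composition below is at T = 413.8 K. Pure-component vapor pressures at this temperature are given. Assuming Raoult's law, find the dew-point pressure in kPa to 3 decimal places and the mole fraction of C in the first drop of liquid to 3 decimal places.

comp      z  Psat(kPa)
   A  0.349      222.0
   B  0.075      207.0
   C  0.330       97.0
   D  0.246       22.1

Pdew = 60.725 kPa, x_C = 0.207

At the dew point ψ → 1, so Σzᵢ/Kᵢ = 1 with Kᵢ = Pᵢˢᵃᵗ/P ⇒ 1/P = Σzᵢ/Pᵢˢᵃᵗ.
1/P = 0.349/222.0 + 0.075/207.0 + 0.330/97.0 + 0.246/22.1 = 0.016468 ⇒ P = 60.725 kPa
xᵢ = zᵢP/Pᵢˢᵃᵗ ⇒ x_C = 0.330·60.725/97.0 = 0.207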